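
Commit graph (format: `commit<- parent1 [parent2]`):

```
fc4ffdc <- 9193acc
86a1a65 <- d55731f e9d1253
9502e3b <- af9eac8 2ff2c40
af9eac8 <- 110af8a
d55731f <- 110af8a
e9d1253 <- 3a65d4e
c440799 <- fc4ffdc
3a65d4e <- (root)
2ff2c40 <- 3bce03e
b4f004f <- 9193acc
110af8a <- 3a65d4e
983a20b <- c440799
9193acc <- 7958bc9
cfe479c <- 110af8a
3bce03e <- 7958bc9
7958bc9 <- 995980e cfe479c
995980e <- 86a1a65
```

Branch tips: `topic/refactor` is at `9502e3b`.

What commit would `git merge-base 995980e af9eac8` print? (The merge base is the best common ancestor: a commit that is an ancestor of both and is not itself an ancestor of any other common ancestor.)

Ancestors of 995980e: {110af8a, 3a65d4e, 86a1a65, 995980e, d55731f, e9d1253}.
Ancestors of af9eac8: {110af8a, 3a65d4e, af9eac8}.
Common ancestors: {110af8a, 3a65d4e}.
Among these, 110af8a is not an ancestor of any other common ancestor — it is the merge base.

110af8a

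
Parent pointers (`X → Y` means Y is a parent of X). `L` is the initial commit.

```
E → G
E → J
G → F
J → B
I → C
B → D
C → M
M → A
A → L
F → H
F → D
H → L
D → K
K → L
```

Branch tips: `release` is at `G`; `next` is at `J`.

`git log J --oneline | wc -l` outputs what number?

Walking parent pointers from J: reachable set = {B, D, J, K, L}.
That is 5 commits.

5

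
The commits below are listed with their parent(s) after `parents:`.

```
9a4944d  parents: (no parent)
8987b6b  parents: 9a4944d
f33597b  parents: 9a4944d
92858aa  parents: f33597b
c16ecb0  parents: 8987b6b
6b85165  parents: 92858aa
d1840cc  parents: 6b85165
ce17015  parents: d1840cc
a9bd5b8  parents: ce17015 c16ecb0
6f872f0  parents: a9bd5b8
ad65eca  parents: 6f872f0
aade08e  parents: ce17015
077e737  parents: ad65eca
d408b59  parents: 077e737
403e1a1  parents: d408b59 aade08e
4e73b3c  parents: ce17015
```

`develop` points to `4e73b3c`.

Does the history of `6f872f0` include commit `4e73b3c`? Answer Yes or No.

No

Ancestors of 6f872f0: {6b85165, 6f872f0, 8987b6b, 92858aa, 9a4944d, a9bd5b8, c16ecb0, ce17015, d1840cc, f33597b}.
4e73b3c is not in that set, so it is not an ancestor of 6f872f0.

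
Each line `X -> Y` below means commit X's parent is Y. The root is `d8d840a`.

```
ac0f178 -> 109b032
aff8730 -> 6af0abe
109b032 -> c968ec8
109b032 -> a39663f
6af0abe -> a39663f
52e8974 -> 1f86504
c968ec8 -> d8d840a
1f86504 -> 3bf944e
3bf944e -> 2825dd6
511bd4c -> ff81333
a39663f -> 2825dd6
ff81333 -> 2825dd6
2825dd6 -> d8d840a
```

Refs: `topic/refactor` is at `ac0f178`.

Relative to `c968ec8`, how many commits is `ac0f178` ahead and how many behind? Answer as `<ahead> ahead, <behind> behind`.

4 ahead, 0 behind

Reachable from ac0f178: {109b032, 2825dd6, a39663f, ac0f178, c968ec8, d8d840a}.
Reachable from c968ec8: {c968ec8, d8d840a}.
Only in ac0f178's history (ahead): {109b032, 2825dd6, a39663f, ac0f178} — 4.
Only in c968ec8's history (behind): {} — 0.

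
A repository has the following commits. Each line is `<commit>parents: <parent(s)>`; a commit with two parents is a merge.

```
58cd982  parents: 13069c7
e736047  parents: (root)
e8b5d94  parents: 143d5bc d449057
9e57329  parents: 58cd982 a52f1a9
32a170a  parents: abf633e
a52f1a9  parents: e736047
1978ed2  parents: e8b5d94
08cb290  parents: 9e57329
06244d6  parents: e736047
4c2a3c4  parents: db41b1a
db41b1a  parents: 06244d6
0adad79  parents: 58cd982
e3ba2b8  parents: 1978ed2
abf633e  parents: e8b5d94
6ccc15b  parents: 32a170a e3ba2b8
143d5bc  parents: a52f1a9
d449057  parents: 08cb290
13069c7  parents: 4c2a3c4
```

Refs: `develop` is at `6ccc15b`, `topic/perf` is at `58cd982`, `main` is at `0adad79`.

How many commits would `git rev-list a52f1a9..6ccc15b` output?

Reachable from 6ccc15b: {06244d6, 08cb290, 13069c7, 143d5bc, 1978ed2, 32a170a, 4c2a3c4, 58cd982, 6ccc15b, 9e57329, a52f1a9, abf633e, d449057, db41b1a, e3ba2b8, e736047, e8b5d94}.
Reachable from a52f1a9: {a52f1a9, e736047}.
In 6ccc15b's history but not a52f1a9's: {06244d6, 08cb290, 13069c7, 143d5bc, 1978ed2, 32a170a, 4c2a3c4, 58cd982, 6ccc15b, 9e57329, abf633e, d449057, db41b1a, e3ba2b8, e8b5d94} — 15 commits.

15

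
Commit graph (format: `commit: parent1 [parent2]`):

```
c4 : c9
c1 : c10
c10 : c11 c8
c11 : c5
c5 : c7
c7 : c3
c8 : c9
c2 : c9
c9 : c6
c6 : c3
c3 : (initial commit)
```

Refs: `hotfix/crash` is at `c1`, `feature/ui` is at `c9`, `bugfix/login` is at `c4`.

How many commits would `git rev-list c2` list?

4

Walking parent pointers from c2: reachable set = {c2, c3, c6, c9}.
That is 4 commits.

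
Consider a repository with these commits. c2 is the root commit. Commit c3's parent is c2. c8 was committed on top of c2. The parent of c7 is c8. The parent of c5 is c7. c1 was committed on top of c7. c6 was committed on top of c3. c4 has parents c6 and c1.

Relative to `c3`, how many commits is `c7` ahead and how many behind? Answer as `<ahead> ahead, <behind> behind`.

2 ahead, 1 behind

Reachable from c7: {c2, c7, c8}.
Reachable from c3: {c2, c3}.
Only in c7's history (ahead): {c7, c8} — 2.
Only in c3's history (behind): {c3} — 1.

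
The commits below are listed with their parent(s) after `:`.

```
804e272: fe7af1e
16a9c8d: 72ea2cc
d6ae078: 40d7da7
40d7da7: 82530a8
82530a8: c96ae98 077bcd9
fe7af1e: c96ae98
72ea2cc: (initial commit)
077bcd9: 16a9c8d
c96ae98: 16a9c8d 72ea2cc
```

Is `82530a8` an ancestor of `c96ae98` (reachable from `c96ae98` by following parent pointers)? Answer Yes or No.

Ancestors of c96ae98: {16a9c8d, 72ea2cc, c96ae98}.
82530a8 is not in that set, so it is not an ancestor of c96ae98.

No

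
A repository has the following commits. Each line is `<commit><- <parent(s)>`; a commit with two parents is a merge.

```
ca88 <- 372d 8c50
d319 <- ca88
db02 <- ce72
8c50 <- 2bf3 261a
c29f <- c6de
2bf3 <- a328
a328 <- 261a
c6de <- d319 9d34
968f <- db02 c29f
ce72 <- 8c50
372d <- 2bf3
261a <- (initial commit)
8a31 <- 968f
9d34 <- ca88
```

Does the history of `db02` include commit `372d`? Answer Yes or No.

Ancestors of db02: {261a, 2bf3, 8c50, a328, ce72, db02}.
372d is not in that set, so it is not an ancestor of db02.

No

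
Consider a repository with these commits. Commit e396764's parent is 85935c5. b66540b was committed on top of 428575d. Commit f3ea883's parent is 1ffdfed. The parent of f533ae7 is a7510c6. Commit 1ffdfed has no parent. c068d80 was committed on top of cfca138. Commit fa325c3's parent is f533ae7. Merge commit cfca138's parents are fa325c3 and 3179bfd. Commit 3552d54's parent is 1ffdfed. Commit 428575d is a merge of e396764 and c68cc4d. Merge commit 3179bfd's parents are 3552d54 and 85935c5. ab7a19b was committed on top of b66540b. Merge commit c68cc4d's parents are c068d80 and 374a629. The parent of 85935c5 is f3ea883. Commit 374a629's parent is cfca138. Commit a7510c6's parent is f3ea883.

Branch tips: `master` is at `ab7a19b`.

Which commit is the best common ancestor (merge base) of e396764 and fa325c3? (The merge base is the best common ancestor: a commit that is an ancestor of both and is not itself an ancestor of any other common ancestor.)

Ancestors of e396764: {1ffdfed, 85935c5, e396764, f3ea883}.
Ancestors of fa325c3: {1ffdfed, a7510c6, f3ea883, f533ae7, fa325c3}.
Common ancestors: {1ffdfed, f3ea883}.
Among these, f3ea883 is not an ancestor of any other common ancestor — it is the merge base.

f3ea883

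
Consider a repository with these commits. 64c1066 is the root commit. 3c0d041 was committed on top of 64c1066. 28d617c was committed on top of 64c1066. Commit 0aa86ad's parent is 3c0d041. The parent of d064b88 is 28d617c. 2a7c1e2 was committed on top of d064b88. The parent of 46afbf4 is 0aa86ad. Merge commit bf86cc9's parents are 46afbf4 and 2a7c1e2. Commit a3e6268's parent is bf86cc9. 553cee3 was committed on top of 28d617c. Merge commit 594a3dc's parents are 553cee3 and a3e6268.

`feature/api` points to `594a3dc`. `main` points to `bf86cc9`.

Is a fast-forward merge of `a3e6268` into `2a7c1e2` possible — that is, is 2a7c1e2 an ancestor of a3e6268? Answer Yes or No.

A fast-forward from 2a7c1e2 to a3e6268 is possible iff 2a7c1e2 is an ancestor of a3e6268.
Ancestors of a3e6268: {0aa86ad, 28d617c, 2a7c1e2, 3c0d041, 46afbf4, 64c1066, a3e6268, bf86cc9, d064b88}.
2a7c1e2 is among them, so fast-forward is possible.

Yes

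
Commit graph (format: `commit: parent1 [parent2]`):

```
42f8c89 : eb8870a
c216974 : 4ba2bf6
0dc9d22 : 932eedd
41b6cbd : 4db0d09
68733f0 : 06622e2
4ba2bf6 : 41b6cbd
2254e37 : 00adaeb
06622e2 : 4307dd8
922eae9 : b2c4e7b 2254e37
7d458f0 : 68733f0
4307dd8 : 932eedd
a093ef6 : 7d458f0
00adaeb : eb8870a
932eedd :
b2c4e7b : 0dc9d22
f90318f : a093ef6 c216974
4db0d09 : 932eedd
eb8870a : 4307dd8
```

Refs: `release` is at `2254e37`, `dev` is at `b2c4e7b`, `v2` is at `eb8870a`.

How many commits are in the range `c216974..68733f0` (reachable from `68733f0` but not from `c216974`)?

Reachable from 68733f0: {06622e2, 4307dd8, 68733f0, 932eedd}.
Reachable from c216974: {41b6cbd, 4ba2bf6, 4db0d09, 932eedd, c216974}.
In 68733f0's history but not c216974's: {06622e2, 4307dd8, 68733f0} — 3 commits.

3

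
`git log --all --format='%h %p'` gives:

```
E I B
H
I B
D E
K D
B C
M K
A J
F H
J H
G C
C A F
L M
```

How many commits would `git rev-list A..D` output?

6

Reachable from D: {A, B, C, D, E, F, H, I, J}.
Reachable from A: {A, H, J}.
In D's history but not A's: {B, C, D, E, F, I} — 6 commits.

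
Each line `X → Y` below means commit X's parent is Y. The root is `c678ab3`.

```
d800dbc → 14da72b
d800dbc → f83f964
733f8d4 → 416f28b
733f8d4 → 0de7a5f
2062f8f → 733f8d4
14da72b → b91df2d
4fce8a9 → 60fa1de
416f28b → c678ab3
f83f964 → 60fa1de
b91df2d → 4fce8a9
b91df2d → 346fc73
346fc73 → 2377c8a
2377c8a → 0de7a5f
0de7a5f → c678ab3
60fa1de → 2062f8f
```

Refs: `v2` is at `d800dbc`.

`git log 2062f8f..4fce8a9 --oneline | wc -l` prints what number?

2

Reachable from 4fce8a9: {0de7a5f, 2062f8f, 416f28b, 4fce8a9, 60fa1de, 733f8d4, c678ab3}.
Reachable from 2062f8f: {0de7a5f, 2062f8f, 416f28b, 733f8d4, c678ab3}.
In 4fce8a9's history but not 2062f8f's: {4fce8a9, 60fa1de} — 2 commits.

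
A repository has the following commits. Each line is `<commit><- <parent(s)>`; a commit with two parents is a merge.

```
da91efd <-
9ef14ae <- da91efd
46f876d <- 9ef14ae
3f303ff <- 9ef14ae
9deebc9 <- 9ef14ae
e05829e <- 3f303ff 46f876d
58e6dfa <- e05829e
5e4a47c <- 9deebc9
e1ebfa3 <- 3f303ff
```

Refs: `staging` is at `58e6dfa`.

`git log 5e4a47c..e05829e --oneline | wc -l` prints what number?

3

Reachable from e05829e: {3f303ff, 46f876d, 9ef14ae, da91efd, e05829e}.
Reachable from 5e4a47c: {5e4a47c, 9deebc9, 9ef14ae, da91efd}.
In e05829e's history but not 5e4a47c's: {3f303ff, 46f876d, e05829e} — 3 commits.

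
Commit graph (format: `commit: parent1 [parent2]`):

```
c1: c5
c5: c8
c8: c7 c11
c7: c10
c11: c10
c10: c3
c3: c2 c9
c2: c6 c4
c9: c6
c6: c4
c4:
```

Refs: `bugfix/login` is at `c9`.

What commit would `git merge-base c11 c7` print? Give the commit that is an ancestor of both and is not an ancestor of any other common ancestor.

c10

Ancestors of c11: {c10, c11, c2, c3, c4, c6, c9}.
Ancestors of c7: {c10, c2, c3, c4, c6, c7, c9}.
Common ancestors: {c10, c2, c3, c4, c6, c9}.
Among these, c10 is not an ancestor of any other common ancestor — it is the merge base.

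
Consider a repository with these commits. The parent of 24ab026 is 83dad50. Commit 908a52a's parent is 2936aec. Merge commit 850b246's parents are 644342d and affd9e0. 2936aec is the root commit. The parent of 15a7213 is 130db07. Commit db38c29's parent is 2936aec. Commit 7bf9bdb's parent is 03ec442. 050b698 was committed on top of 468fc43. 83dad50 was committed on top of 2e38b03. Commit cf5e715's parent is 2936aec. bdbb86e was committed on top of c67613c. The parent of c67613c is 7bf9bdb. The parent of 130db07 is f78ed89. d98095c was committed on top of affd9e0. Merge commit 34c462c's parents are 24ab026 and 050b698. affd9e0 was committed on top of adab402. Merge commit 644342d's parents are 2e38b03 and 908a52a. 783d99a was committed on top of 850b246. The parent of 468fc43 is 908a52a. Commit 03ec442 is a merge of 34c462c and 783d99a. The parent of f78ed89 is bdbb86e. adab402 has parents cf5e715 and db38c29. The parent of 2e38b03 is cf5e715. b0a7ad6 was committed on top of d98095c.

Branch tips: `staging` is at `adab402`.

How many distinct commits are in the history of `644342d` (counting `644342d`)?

Walking parent pointers from 644342d: reachable set = {2936aec, 2e38b03, 644342d, 908a52a, cf5e715}.
That is 5 commits.

5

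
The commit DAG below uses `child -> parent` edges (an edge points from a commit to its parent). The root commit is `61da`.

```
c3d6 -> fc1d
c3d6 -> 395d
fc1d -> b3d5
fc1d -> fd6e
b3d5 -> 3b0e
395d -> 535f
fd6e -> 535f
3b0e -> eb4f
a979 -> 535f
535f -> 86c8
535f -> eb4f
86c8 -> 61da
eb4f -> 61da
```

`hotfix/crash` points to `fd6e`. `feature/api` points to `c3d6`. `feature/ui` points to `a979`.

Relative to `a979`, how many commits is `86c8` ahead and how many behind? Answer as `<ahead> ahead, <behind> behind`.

Reachable from 86c8: {61da, 86c8}.
Reachable from a979: {535f, 61da, 86c8, a979, eb4f}.
Only in 86c8's history (ahead): {} — 0.
Only in a979's history (behind): {535f, a979, eb4f} — 3.

0 ahead, 3 behind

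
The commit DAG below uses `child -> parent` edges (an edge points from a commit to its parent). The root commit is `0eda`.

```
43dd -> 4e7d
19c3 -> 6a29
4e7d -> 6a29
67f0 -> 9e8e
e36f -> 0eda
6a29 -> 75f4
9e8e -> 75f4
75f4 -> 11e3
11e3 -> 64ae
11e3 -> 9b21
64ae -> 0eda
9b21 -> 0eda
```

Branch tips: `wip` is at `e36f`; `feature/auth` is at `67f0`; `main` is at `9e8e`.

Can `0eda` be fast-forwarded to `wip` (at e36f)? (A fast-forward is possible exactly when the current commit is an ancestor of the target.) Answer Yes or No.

Yes

A fast-forward from 0eda to e36f is possible iff 0eda is an ancestor of e36f.
Ancestors of e36f: {0eda, e36f}.
0eda is among them, so fast-forward is possible.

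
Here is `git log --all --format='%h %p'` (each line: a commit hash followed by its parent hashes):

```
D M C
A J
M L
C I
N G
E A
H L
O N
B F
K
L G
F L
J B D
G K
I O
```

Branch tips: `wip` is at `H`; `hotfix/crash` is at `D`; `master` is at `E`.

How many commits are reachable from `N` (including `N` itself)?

3

Walking parent pointers from N: reachable set = {G, K, N}.
That is 3 commits.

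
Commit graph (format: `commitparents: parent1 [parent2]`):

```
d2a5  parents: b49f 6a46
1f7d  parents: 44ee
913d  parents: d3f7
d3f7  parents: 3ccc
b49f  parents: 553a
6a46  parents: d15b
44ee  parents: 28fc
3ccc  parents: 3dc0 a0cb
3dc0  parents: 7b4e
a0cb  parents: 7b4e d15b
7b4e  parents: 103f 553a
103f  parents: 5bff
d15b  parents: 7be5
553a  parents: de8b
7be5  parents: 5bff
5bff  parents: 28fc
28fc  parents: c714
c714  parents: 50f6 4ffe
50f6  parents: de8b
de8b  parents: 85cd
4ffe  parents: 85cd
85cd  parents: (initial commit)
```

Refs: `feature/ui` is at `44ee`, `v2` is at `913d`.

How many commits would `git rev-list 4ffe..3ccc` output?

Reachable from 3ccc: {103f, 28fc, 3ccc, 3dc0, 4ffe, 50f6, 553a, 5bff, 7b4e, 7be5, 85cd, a0cb, c714, d15b, de8b}.
Reachable from 4ffe: {4ffe, 85cd}.
In 3ccc's history but not 4ffe's: {103f, 28fc, 3ccc, 3dc0, 50f6, 553a, 5bff, 7b4e, 7be5, a0cb, c714, d15b, de8b} — 13 commits.

13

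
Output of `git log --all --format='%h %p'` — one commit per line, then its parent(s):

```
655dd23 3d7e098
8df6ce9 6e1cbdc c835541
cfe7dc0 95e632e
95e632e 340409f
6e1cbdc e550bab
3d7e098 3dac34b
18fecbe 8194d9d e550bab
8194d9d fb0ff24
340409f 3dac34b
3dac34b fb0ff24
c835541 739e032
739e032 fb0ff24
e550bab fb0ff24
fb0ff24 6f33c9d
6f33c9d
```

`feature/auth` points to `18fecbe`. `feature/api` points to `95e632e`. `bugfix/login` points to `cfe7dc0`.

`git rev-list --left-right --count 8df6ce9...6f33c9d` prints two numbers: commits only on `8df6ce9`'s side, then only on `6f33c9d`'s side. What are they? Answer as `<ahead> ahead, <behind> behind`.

Reachable from 8df6ce9: {6e1cbdc, 6f33c9d, 739e032, 8df6ce9, c835541, e550bab, fb0ff24}.
Reachable from 6f33c9d: {6f33c9d}.
Only in 8df6ce9's history (ahead): {6e1cbdc, 739e032, 8df6ce9, c835541, e550bab, fb0ff24} — 6.
Only in 6f33c9d's history (behind): {} — 0.

6 ahead, 0 behind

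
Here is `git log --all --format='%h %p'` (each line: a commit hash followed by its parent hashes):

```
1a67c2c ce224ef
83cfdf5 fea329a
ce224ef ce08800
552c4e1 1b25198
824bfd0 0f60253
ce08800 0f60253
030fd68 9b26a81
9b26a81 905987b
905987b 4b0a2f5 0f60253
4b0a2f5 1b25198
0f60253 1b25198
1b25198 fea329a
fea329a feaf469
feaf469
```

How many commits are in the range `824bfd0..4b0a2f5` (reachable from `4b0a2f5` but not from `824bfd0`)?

1

Reachable from 4b0a2f5: {1b25198, 4b0a2f5, fea329a, feaf469}.
Reachable from 824bfd0: {0f60253, 1b25198, 824bfd0, fea329a, feaf469}.
In 4b0a2f5's history but not 824bfd0's: {4b0a2f5} — 1 commit.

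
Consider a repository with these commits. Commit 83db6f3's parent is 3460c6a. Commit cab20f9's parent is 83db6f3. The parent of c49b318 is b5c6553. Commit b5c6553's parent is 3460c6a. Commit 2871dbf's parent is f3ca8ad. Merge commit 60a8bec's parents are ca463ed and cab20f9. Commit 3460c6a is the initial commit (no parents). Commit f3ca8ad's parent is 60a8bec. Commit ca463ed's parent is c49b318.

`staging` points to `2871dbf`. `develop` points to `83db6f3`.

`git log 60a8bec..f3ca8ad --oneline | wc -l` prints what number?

Reachable from f3ca8ad: {3460c6a, 60a8bec, 83db6f3, b5c6553, c49b318, ca463ed, cab20f9, f3ca8ad}.
Reachable from 60a8bec: {3460c6a, 60a8bec, 83db6f3, b5c6553, c49b318, ca463ed, cab20f9}.
In f3ca8ad's history but not 60a8bec's: {f3ca8ad} — 1 commit.

1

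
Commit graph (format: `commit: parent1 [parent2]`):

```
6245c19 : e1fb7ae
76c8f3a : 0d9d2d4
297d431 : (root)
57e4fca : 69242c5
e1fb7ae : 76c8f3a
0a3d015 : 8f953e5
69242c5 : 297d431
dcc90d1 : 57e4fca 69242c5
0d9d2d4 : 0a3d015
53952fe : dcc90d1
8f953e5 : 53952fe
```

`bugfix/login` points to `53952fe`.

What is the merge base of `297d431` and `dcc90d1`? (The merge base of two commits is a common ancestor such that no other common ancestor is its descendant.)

Ancestors of 297d431: {297d431}.
Ancestors of dcc90d1: {297d431, 57e4fca, 69242c5, dcc90d1}.
Common ancestors: {297d431}.
The only common ancestor is 297d431, so it is the merge base.

297d431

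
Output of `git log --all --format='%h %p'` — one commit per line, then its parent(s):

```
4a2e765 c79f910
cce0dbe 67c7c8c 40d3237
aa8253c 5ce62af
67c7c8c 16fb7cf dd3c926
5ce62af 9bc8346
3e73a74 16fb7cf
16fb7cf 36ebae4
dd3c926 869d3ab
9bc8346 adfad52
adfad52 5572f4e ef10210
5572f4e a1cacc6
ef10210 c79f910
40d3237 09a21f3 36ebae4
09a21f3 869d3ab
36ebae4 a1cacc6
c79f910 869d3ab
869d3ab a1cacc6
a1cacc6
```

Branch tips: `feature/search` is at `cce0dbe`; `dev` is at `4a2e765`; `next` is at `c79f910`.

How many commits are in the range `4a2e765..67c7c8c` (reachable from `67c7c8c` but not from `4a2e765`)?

Reachable from 67c7c8c: {16fb7cf, 36ebae4, 67c7c8c, 869d3ab, a1cacc6, dd3c926}.
Reachable from 4a2e765: {4a2e765, 869d3ab, a1cacc6, c79f910}.
In 67c7c8c's history but not 4a2e765's: {16fb7cf, 36ebae4, 67c7c8c, dd3c926} — 4 commits.

4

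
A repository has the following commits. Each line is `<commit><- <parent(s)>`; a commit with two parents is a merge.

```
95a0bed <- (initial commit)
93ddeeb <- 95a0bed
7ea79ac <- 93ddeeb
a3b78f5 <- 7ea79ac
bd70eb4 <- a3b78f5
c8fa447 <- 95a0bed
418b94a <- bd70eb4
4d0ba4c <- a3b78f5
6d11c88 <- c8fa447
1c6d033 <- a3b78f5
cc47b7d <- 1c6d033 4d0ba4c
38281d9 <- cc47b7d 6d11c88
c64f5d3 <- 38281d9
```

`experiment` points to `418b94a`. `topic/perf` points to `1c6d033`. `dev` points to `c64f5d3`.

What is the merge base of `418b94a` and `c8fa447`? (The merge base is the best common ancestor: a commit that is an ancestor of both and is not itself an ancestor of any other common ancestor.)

95a0bed

Ancestors of 418b94a: {418b94a, 7ea79ac, 93ddeeb, 95a0bed, a3b78f5, bd70eb4}.
Ancestors of c8fa447: {95a0bed, c8fa447}.
Common ancestors: {95a0bed}.
The only common ancestor is 95a0bed, so it is the merge base.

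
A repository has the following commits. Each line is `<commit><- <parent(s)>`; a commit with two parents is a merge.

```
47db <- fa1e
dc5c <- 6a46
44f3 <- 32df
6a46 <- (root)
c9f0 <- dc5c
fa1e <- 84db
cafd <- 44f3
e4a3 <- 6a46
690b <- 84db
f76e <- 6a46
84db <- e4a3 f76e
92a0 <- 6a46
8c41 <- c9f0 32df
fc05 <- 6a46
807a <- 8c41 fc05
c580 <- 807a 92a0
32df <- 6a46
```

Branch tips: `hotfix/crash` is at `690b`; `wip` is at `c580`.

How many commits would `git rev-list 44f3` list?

3

Walking parent pointers from 44f3: reachable set = {32df, 44f3, 6a46}.
That is 3 commits.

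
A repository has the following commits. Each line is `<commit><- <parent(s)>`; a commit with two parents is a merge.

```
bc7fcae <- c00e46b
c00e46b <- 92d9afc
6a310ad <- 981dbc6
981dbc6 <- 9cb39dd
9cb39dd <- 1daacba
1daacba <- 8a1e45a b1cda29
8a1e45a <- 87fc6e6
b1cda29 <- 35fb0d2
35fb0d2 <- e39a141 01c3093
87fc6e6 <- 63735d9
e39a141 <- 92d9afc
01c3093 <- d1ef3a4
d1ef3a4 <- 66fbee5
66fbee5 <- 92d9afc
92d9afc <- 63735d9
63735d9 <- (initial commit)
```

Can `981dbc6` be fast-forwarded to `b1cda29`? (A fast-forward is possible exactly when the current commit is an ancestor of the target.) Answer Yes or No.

A fast-forward from 981dbc6 to b1cda29 is possible iff 981dbc6 is an ancestor of b1cda29.
Ancestors of b1cda29: {01c3093, 35fb0d2, 63735d9, 66fbee5, 92d9afc, b1cda29, d1ef3a4, e39a141}.
981dbc6 is not among them, so fast-forward is not possible.

No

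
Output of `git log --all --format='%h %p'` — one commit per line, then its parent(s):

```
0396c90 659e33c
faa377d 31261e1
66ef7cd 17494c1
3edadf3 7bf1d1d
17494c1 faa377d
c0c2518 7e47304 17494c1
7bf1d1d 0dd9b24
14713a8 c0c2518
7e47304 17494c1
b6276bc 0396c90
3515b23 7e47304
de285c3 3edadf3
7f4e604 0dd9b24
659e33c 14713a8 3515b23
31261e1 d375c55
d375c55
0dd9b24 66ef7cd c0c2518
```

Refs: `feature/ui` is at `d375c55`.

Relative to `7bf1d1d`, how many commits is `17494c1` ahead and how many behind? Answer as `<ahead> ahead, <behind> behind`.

Reachable from 17494c1: {17494c1, 31261e1, d375c55, faa377d}.
Reachable from 7bf1d1d: {0dd9b24, 17494c1, 31261e1, 66ef7cd, 7bf1d1d, 7e47304, c0c2518, d375c55, faa377d}.
Only in 17494c1's history (ahead): {} — 0.
Only in 7bf1d1d's history (behind): {0dd9b24, 66ef7cd, 7bf1d1d, 7e47304, c0c2518} — 5.

0 ahead, 5 behind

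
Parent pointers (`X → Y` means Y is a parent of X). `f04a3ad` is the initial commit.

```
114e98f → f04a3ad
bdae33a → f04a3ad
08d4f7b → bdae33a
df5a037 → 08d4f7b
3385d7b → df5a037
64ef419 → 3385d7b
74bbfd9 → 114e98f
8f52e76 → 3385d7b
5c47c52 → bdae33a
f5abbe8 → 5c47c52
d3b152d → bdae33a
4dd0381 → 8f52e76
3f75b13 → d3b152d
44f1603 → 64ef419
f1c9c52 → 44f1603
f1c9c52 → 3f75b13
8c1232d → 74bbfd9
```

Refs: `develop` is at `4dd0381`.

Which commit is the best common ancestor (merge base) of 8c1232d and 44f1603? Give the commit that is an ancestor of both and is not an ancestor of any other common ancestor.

Ancestors of 8c1232d: {114e98f, 74bbfd9, 8c1232d, f04a3ad}.
Ancestors of 44f1603: {08d4f7b, 3385d7b, 44f1603, 64ef419, bdae33a, df5a037, f04a3ad}.
Common ancestors: {f04a3ad}.
The only common ancestor is f04a3ad, so it is the merge base.

f04a3ad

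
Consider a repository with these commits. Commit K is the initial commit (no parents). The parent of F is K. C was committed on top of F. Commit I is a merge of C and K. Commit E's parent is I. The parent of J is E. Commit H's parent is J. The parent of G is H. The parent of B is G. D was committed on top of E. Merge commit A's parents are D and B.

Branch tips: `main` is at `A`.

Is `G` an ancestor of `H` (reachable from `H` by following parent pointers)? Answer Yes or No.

Ancestors of H: {C, E, F, H, I, J, K}.
G is not in that set, so it is not an ancestor of H.

No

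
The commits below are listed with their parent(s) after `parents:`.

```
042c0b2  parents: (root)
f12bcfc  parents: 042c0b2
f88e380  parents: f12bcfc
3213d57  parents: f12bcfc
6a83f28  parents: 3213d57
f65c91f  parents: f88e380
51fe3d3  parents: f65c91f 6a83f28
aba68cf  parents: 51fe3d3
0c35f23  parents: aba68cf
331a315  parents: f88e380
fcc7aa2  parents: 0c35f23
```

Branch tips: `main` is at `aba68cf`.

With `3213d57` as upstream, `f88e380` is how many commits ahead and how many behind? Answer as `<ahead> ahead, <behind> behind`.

1 ahead, 1 behind

Reachable from f88e380: {042c0b2, f12bcfc, f88e380}.
Reachable from 3213d57: {042c0b2, 3213d57, f12bcfc}.
Only in f88e380's history (ahead): {f88e380} — 1.
Only in 3213d57's history (behind): {3213d57} — 1.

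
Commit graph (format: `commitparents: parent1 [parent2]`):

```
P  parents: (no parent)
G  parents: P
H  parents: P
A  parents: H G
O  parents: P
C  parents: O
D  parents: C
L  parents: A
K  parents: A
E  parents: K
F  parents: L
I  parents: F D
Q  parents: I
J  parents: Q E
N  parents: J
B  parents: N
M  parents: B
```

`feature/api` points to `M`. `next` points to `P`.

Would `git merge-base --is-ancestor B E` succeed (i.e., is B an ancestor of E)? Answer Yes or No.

Ancestors of E: {A, E, G, H, K, P}.
B is not in that set, so it is not an ancestor of E.

No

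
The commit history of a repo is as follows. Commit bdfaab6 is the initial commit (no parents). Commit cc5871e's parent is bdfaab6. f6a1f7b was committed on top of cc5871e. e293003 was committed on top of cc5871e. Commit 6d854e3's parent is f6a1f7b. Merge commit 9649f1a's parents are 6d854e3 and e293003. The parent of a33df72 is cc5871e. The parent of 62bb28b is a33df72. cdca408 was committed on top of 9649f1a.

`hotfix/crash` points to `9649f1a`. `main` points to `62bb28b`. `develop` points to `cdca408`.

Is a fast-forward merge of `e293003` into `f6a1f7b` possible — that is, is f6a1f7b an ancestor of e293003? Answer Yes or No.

A fast-forward from f6a1f7b to e293003 is possible iff f6a1f7b is an ancestor of e293003.
Ancestors of e293003: {bdfaab6, cc5871e, e293003}.
f6a1f7b is not among them, so fast-forward is not possible.

No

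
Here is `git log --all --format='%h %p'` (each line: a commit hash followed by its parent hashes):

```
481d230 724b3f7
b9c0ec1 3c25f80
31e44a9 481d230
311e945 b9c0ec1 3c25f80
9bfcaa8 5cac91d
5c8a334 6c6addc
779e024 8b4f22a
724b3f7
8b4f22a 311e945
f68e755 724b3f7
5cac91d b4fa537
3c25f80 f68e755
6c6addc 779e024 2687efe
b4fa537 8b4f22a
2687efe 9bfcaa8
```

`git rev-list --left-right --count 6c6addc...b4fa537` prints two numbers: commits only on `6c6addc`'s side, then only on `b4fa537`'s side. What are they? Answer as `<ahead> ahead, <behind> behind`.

Reachable from 6c6addc: {2687efe, 311e945, 3c25f80, 5cac91d, 6c6addc, 724b3f7, 779e024, 8b4f22a, 9bfcaa8, b4fa537, b9c0ec1, f68e755}.
Reachable from b4fa537: {311e945, 3c25f80, 724b3f7, 8b4f22a, b4fa537, b9c0ec1, f68e755}.
Only in 6c6addc's history (ahead): {2687efe, 5cac91d, 6c6addc, 779e024, 9bfcaa8} — 5.
Only in b4fa537's history (behind): {} — 0.

5 ahead, 0 behind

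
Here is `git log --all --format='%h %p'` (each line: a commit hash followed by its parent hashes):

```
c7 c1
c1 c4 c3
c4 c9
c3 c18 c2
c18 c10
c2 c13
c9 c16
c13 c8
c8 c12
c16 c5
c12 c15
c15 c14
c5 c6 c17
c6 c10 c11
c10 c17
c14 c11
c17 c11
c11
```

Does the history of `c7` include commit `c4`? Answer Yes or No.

Ancestors of c7 (commits reachable by following parents): {c1, c10, c11, c12, c13, c14, c15, c16, c17, c18, c2, c3, c4, c5, c6, c7, c8, c9}.
c4 is in that set, so it is an ancestor of c7.

Yes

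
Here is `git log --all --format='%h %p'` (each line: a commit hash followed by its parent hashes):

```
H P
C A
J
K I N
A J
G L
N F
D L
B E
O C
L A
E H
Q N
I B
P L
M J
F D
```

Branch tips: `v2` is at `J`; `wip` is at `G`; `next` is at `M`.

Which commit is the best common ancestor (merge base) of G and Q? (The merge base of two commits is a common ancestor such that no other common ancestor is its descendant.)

Ancestors of G: {A, G, J, L}.
Ancestors of Q: {A, D, F, J, L, N, Q}.
Common ancestors: {A, J, L}.
Among these, L is not an ancestor of any other common ancestor — it is the merge base.

L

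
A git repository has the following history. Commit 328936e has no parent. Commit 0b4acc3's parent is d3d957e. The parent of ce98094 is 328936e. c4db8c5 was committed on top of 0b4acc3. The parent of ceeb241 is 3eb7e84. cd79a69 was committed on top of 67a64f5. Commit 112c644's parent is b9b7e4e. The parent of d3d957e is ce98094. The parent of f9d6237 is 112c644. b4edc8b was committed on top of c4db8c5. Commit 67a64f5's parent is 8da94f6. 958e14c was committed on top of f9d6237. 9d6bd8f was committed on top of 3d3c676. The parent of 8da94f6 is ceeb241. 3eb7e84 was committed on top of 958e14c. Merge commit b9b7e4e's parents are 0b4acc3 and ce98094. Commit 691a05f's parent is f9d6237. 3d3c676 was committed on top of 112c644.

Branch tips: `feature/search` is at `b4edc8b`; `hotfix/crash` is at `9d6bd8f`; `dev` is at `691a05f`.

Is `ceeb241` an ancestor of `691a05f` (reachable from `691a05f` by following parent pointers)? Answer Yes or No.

No

Ancestors of 691a05f: {0b4acc3, 112c644, 328936e, 691a05f, b9b7e4e, ce98094, d3d957e, f9d6237}.
ceeb241 is not in that set, so it is not an ancestor of 691a05f.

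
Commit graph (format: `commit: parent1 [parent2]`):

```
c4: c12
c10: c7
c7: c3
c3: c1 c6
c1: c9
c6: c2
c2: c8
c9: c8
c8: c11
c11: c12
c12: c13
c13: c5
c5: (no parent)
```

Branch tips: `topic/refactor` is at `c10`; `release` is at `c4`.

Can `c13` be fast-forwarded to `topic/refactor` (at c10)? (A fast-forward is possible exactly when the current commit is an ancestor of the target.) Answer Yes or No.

Yes

A fast-forward from c13 to c10 is possible iff c13 is an ancestor of c10.
Ancestors of c10: {c1, c10, c11, c12, c13, c2, c3, c5, c6, c7, c8, c9}.
c13 is among them, so fast-forward is possible.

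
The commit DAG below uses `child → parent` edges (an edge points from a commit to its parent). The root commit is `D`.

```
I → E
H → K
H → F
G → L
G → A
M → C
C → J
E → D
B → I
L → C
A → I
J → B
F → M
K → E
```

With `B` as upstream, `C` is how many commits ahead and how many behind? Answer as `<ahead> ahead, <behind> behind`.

2 ahead, 0 behind

Reachable from C: {B, C, D, E, I, J}.
Reachable from B: {B, D, E, I}.
Only in C's history (ahead): {C, J} — 2.
Only in B's history (behind): {} — 0.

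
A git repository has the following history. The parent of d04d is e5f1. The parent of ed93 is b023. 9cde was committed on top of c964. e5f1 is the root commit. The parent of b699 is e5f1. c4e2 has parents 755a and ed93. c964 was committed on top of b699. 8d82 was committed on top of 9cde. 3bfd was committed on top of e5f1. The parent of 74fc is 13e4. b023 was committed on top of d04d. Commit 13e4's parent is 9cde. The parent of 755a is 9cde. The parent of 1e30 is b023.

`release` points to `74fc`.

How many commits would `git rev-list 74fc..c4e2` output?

Reachable from c4e2: {755a, 9cde, b023, b699, c4e2, c964, d04d, e5f1, ed93}.
Reachable from 74fc: {13e4, 74fc, 9cde, b699, c964, e5f1}.
In c4e2's history but not 74fc's: {755a, b023, c4e2, d04d, ed93} — 5 commits.

5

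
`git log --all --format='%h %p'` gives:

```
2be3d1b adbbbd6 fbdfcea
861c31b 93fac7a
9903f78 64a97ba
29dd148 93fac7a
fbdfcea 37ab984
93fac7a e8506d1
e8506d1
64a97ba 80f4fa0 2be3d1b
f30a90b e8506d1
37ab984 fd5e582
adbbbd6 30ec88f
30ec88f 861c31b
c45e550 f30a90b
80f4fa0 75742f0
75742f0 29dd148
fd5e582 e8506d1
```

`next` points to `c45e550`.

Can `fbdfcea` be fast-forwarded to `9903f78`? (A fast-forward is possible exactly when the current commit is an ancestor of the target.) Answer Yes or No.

A fast-forward from fbdfcea to 9903f78 is possible iff fbdfcea is an ancestor of 9903f78.
Ancestors of 9903f78: {29dd148, 2be3d1b, 30ec88f, 37ab984, 64a97ba, 75742f0, 80f4fa0, 861c31b, 93fac7a, 9903f78, adbbbd6, e8506d1, fbdfcea, fd5e582}.
fbdfcea is among them, so fast-forward is possible.

Yes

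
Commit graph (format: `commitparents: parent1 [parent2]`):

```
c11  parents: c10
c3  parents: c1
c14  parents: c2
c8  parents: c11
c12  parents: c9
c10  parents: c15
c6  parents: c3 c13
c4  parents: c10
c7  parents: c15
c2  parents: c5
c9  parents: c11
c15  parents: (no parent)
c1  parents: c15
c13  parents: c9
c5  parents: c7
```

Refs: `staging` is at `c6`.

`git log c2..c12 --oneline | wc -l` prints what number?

Reachable from c12: {c10, c11, c12, c15, c9}.
Reachable from c2: {c15, c2, c5, c7}.
In c12's history but not c2's: {c10, c11, c12, c9} — 4 commits.

4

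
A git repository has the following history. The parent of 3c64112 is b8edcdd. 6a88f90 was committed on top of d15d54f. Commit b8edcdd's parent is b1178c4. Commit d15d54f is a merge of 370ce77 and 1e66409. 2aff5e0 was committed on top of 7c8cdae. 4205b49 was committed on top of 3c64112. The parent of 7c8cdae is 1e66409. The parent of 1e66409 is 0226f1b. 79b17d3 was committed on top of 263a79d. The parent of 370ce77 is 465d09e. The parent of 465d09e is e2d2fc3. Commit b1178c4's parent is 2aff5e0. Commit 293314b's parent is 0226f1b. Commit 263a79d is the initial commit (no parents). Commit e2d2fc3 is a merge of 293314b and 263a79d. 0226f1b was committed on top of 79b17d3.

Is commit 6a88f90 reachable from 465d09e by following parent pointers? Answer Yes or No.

No

Ancestors of 465d09e: {0226f1b, 263a79d, 293314b, 465d09e, 79b17d3, e2d2fc3}.
6a88f90 is not in that set, so it is not an ancestor of 465d09e.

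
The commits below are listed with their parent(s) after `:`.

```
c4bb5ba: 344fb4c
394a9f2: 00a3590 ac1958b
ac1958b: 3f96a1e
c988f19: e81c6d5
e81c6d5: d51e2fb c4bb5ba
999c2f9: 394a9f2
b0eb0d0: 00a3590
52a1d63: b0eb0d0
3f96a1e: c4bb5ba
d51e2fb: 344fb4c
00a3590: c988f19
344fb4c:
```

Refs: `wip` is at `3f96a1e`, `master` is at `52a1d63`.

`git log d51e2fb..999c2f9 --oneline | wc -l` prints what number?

Reachable from 999c2f9: {00a3590, 344fb4c, 394a9f2, 3f96a1e, 999c2f9, ac1958b, c4bb5ba, c988f19, d51e2fb, e81c6d5}.
Reachable from d51e2fb: {344fb4c, d51e2fb}.
In 999c2f9's history but not d51e2fb's: {00a3590, 394a9f2, 3f96a1e, 999c2f9, ac1958b, c4bb5ba, c988f19, e81c6d5} — 8 commits.

8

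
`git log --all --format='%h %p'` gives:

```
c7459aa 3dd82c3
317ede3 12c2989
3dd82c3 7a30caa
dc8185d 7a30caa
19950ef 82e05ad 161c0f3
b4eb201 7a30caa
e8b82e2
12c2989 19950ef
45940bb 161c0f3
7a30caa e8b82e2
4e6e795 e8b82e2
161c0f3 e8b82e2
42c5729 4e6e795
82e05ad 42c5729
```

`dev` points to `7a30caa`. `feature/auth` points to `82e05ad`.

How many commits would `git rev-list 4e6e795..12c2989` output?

5

Reachable from 12c2989: {12c2989, 161c0f3, 19950ef, 42c5729, 4e6e795, 82e05ad, e8b82e2}.
Reachable from 4e6e795: {4e6e795, e8b82e2}.
In 12c2989's history but not 4e6e795's: {12c2989, 161c0f3, 19950ef, 42c5729, 82e05ad} — 5 commits.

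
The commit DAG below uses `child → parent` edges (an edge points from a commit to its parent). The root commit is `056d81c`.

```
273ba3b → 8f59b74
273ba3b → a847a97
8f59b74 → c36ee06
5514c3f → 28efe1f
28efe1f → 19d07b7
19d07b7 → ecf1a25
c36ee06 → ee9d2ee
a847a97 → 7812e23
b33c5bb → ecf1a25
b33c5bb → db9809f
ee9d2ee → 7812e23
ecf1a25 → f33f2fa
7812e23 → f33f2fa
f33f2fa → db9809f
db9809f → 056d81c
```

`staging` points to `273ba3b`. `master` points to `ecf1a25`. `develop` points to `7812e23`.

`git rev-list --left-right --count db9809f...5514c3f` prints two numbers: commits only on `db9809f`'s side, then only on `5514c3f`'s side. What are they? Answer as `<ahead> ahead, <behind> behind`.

0 ahead, 5 behind

Reachable from db9809f: {056d81c, db9809f}.
Reachable from 5514c3f: {056d81c, 19d07b7, 28efe1f, 5514c3f, db9809f, ecf1a25, f33f2fa}.
Only in db9809f's history (ahead): {} — 0.
Only in 5514c3f's history (behind): {19d07b7, 28efe1f, 5514c3f, ecf1a25, f33f2fa} — 5.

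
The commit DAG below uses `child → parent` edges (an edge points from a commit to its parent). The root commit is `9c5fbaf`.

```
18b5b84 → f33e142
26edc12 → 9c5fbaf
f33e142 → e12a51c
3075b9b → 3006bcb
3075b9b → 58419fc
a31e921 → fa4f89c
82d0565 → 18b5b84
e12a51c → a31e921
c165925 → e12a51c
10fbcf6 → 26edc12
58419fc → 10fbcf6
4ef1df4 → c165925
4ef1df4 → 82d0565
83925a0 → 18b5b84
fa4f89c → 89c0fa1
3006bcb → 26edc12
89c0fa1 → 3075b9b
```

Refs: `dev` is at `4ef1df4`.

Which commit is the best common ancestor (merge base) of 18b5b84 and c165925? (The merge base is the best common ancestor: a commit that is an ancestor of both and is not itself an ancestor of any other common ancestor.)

Ancestors of 18b5b84: {10fbcf6, 18b5b84, 26edc12, 3006bcb, 3075b9b, 58419fc, 89c0fa1, 9c5fbaf, a31e921, e12a51c, f33e142, fa4f89c}.
Ancestors of c165925: {10fbcf6, 26edc12, 3006bcb, 3075b9b, 58419fc, 89c0fa1, 9c5fbaf, a31e921, c165925, e12a51c, fa4f89c}.
Common ancestors: {10fbcf6, 26edc12, 3006bcb, 3075b9b, 58419fc, 89c0fa1, 9c5fbaf, a31e921, e12a51c, fa4f89c}.
Among these, e12a51c is not an ancestor of any other common ancestor — it is the merge base.

e12a51c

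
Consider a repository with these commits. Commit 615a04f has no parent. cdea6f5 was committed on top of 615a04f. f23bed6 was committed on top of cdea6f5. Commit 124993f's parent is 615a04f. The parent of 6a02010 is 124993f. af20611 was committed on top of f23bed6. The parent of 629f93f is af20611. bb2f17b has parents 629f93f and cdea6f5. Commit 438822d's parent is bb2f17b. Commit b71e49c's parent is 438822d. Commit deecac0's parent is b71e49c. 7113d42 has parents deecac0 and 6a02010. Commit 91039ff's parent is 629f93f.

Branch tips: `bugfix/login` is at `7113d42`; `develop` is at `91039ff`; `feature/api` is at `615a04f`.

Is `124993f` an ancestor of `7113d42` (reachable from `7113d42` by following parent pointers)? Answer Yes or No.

Ancestors of 7113d42 (commits reachable by following parents): {124993f, 438822d, 615a04f, 629f93f, 6a02010, 7113d42, af20611, b71e49c, bb2f17b, cdea6f5, deecac0, f23bed6}.
124993f is in that set, so it is an ancestor of 7113d42.

Yes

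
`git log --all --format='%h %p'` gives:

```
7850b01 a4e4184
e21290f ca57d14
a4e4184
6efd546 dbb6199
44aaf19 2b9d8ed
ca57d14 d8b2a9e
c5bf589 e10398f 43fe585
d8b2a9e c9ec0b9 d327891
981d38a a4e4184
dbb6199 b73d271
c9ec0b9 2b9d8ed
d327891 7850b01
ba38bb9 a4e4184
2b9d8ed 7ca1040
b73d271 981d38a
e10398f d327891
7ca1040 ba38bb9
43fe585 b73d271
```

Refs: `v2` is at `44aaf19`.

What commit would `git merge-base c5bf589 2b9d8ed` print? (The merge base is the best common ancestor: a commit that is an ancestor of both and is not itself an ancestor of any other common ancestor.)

a4e4184

Ancestors of c5bf589: {43fe585, 7850b01, 981d38a, a4e4184, b73d271, c5bf589, d327891, e10398f}.
Ancestors of 2b9d8ed: {2b9d8ed, 7ca1040, a4e4184, ba38bb9}.
Common ancestors: {a4e4184}.
The only common ancestor is a4e4184, so it is the merge base.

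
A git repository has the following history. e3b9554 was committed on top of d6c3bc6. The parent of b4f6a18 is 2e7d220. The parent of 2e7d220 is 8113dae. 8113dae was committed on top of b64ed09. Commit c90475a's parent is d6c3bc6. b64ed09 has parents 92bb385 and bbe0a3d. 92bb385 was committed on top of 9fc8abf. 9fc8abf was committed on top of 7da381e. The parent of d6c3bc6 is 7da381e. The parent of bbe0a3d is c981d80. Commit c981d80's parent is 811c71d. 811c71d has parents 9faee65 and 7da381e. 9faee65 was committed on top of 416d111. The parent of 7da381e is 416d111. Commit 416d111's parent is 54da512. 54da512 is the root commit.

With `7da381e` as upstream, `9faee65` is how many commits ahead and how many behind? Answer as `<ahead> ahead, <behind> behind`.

1 ahead, 1 behind

Reachable from 9faee65: {416d111, 54da512, 9faee65}.
Reachable from 7da381e: {416d111, 54da512, 7da381e}.
Only in 9faee65's history (ahead): {9faee65} — 1.
Only in 7da381e's history (behind): {7da381e} — 1.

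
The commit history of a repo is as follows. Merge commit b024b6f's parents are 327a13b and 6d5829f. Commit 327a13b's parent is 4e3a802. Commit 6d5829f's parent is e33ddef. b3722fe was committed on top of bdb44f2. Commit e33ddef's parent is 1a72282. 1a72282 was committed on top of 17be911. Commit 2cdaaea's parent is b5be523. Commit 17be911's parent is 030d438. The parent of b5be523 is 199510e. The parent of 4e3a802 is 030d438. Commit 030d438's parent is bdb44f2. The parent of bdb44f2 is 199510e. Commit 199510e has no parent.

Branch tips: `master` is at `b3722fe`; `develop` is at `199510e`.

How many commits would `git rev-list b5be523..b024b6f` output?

9

Reachable from b024b6f: {030d438, 17be911, 199510e, 1a72282, 327a13b, 4e3a802, 6d5829f, b024b6f, bdb44f2, e33ddef}.
Reachable from b5be523: {199510e, b5be523}.
In b024b6f's history but not b5be523's: {030d438, 17be911, 1a72282, 327a13b, 4e3a802, 6d5829f, b024b6f, bdb44f2, e33ddef} — 9 commits.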